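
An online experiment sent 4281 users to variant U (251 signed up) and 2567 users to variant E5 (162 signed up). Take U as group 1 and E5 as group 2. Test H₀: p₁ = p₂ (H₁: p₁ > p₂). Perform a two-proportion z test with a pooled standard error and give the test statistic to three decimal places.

p̂₁ = 251/4281 = 0.058631, p̂₂ = 162/2567 = 0.063109.
Pooled p̂ = (251+162)/(4281+2567) = 413/6848 = 0.060310.
SE = √(0.0566723 × 0.00062315) = 0.005943.
z = (0.058631 − 0.063109)/0.005943 = -0.004478/0.005943 = -0.753.

z = -0.753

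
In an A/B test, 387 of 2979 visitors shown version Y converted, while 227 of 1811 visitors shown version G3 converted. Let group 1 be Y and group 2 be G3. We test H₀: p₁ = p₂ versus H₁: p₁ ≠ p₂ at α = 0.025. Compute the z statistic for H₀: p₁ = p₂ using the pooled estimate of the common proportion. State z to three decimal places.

p̂₁ = 387/2979 ≈ 0.12991, p̂₂ = 227/1811 ≈ 0.12535.
Pooled p̂ = (387+227)/(2979+1811) = 614/4790 = 0.12818.
SE = √(p̂(1−p̂)(1/n₁+1/n₂)) = √(0.12818·0.87182·0.000887864) = √(9.92212e-05) = 0.00996.
z = (0.12991 − 0.12535)/0.00996 = 0.00456/0.00996 = 0.458.
Two-sided p-value ≈ 2·Φ(−0.458) = 0.6468; since p > α = 0.025, fail to reject H₀.

z = 0.458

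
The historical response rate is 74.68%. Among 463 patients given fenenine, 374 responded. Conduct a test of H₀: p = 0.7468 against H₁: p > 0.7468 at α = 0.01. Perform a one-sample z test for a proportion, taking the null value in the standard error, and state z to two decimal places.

p̂ = 374/463 = 0.8078.
Under H₀, SE = √(0.7468·0.2532/463) = √(0.000408401) = 0.0202.
z = (0.8078 − 0.7468)/0.0202 = 0.0610/0.0202 = 3.02.
p-value = P(Z > 3.017) ≈ 0.0013; since p < α = 0.01, reject H₀.

z = 3.02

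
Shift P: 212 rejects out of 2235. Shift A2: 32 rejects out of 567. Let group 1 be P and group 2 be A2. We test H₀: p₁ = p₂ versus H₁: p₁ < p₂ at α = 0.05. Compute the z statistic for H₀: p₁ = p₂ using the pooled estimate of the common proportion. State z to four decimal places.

p̂₁ = 212/2235 = 0.0948546, p̂₂ = 32/567 = 0.0564374.
Pooled p̂ = (212+32)/(2235+567) = 244/2802 = 0.0870807.
SE = √(p̂(1−p̂)(1/n₁+1/n₂)) = √(0.0870807·0.9129193·0.0022111) = √(0.000175777) = 0.0132581.
z = (0.0948546 − 0.0564374)/0.0132581 = 0.0384172/0.0132581 = 2.8976.
p-value = P(Z < 2.898) ≈ 0.9981, so at α = 0.05 we fail to reject H₀.

z = 2.8976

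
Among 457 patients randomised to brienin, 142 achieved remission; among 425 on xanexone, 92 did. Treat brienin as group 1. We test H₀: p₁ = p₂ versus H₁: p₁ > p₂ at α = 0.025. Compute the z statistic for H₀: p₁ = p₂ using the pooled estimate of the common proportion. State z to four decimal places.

p̂₁ = 142/457 ≈ 0.310722, p̂₂ = 92/425 ≈ 0.216471.
Pooled p̂ = (142+92)/(457+425) = 234/882 = 0.265306.
SE = √(p̂(1−p̂)(1/n₁+1/n₂)) = √(0.265306·0.734694·0.00454112) = √(0.000885151) = 0.029751.
z = (0.310722 − 0.216471)/0.029751 = 0.094251/0.029751 = 3.1680.
p-value = P(Z > 3.168) ≈ 0.0008; since p < α = 0.025, reject H₀.

z = 3.1680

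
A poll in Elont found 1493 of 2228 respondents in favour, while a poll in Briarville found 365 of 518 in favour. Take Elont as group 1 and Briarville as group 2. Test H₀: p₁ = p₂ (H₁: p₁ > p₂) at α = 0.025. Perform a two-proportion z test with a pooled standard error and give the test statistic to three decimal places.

p̂₁ = 1493/2228 = 0.67011, p̂₂ = 365/518 = 0.70463.
Pooled p̂ = (1493+365)/(2228+518) = 1858/2746 = 0.67662.
SE = √(0.218805 × 0.00237933) = 0.02282.
z = (0.67011 − 0.70463)/0.02282 = -0.03452/0.02282 = -1.513.
p-value = P(Z > -1.513) ≈ 0.9349, so at α = 0.025 we fail to reject H₀.

z = -1.513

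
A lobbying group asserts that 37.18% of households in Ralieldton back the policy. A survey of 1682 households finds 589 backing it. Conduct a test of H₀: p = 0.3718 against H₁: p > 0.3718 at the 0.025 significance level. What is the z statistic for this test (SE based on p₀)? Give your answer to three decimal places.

z = -1.835

p̂ = 589/1682 = 0.35018.
SE = √(p₀(1−p₀)/n) = √(0.23356/1682) = 0.01178.
z = (0.35018 − 0.3718)/0.01178 = -0.02162/0.01178 = -1.835.
p-value = P(Z > -1.835) ≈ 0.9667. With α = 0.025, fail to reject H₀.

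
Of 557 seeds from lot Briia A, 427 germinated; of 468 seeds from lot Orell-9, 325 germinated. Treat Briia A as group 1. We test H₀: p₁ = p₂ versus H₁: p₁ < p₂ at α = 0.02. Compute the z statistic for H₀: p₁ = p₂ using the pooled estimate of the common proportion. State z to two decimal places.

z = 2.60

p̂₁ = 427/557 ≈ 0.76661, p̂₂ = 325/468 ≈ 0.69444.
Pooled p̂ = (427+325)/(557+468) = 752/1025 = 0.73366.
SE = √(0.195404 × 0.00393208) = 0.02772.
z = (0.76661 − 0.69444)/0.02772 = 0.07217/0.02772 = 2.60.
p-value = P(Z < 2.603) ≈ 0.9954. With α = 0.02, fail to reject H₀.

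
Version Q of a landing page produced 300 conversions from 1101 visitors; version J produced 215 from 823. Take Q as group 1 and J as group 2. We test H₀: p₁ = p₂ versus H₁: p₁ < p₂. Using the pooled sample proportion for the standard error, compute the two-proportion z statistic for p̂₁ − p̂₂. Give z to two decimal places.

p̂₁ = 300/1101 ≈ 0.2725, p̂₂ = 215/823 ≈ 0.2612.
Pooled p̂ = (300+215)/(1101+823) = 515/1924 = 0.2677.
SE = √(p̂(1−p̂)(1/n₁+1/n₂)) = √(0.2677·0.7323·0.00212333) = √(0.000416223) = 0.0204.
z = (0.2725 − 0.2612)/0.0204 = 0.0113/0.0204 = 0.55.

z = 0.55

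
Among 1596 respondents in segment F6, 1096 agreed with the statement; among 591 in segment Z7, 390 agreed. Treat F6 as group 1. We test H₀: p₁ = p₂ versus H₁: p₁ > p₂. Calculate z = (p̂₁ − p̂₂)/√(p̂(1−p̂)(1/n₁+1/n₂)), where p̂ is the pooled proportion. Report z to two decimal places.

p̂₁ = 1096/1596 = 0.6867, p̂₂ = 390/591 = 0.6599.
Pooled p̂ = (1096+390)/(1596+591) = 1486/2187 = 0.6795.
SE = √(p̂(1−p̂)(1/n₁+1/n₂)) = √(0.6795·0.3205·0.00231861) = √(0.000504972) = 0.0225.
z = (0.6867 − 0.6599)/0.0225 = 0.0268/0.0225 = 1.19.

z = 1.19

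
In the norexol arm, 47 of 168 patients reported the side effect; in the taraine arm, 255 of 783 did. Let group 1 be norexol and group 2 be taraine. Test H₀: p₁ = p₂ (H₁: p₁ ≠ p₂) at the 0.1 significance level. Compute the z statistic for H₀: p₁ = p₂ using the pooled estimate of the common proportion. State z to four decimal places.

p̂₁ = 47/168 = 0.279762, p̂₂ = 255/783 = 0.325670.
Pooled p̂ = (47+255)/(168+783) = 302/951 = 0.317560.
SE = √(0.216716 × 0.00722952) = 0.039582.
z = (0.279762 − 0.325670)/0.039582 = -0.045908/0.039582 = -1.1598.
p-value = 2·P(Z > 1.160) ≈ 0.2461; since p > α = 0.1, fail to reject H₀.

z = -1.1598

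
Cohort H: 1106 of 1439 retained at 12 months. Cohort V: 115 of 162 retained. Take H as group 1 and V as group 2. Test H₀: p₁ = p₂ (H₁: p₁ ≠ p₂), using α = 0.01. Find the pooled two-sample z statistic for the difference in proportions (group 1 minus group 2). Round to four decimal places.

p̂₁ = 1106/1439 ≈ 0.768589, p̂₂ = 115/162 ≈ 0.709877.
Pooled p̂ = (1106+115)/(1439+162) = 1221/1601 = 0.762648.
SE = √(p̂(1−p̂)(1/n₁+1/n₂)) = √(0.762648·0.237352·0.00686777) = √(0.00124317) = 0.035259.
z = (0.768589 − 0.709877)/0.035259 = 0.058712/0.035259 = 1.6652.
p-value = 2·P(Z > 1.665) ≈ 0.0959. With α = 0.01, fail to reject H₀.

z = 1.6652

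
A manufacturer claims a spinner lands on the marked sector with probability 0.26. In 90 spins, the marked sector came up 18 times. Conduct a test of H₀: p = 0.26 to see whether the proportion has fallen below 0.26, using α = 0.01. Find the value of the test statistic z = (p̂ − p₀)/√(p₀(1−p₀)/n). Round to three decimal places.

z = -1.298

p̂ = 18/90 = 0.20000.
SE = √(p₀(1−p₀)/n) = √(0.1924/90) = 0.04624.
z = (0.20000 − 0.26)/0.04624 = -0.06000/0.04624 = -1.298.
p-value = P(Z < -1.298) ≈ 0.0972; since p > α = 0.01, fail to reject H₀.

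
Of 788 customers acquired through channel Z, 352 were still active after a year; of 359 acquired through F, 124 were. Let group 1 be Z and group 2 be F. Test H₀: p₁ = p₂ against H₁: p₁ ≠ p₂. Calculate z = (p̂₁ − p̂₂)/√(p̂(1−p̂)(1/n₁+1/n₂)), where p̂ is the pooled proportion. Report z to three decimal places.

z = 3.229

p̂₁ = 352/788 ≈ 0.44670, p̂₂ = 124/359 ≈ 0.34540.
Pooled p̂ = (352+124)/(788+359) = 476/1147 = 0.41500.
SE = √(0.242774 × 0.00405455) = 0.03137.
z = (0.44670 − 0.34540)/0.03137 = 0.10130/0.03137 = 3.229.
Two-sided p-value ≈ 2·Φ(−3.229) = 0.0012.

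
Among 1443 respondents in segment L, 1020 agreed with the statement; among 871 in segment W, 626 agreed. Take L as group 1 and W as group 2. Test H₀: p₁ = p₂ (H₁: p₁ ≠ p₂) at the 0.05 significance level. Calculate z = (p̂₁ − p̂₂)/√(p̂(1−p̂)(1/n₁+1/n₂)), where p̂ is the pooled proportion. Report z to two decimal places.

z = -0.61

p̂₁ = 1020/1443 ≈ 0.7069, p̂₂ = 626/871 ≈ 0.7187.
Pooled p̂ = (1020+626)/(1443+871) = 1646/2314 = 0.7113.
SE = √(0.205343 × 0.00184111) = 0.0194.
z = (0.7069 − 0.7187)/0.0194 = -0.0118/0.0194 = -0.61.
p-value = 2·P(Z > 0.610) ≈ 0.5421, so at α = 0.05 we fail to reject H₀.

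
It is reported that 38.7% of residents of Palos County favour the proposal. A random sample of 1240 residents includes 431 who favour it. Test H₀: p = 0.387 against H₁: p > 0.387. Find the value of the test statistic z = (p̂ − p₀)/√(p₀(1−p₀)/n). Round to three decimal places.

z = -2.850

p̂ = 431/1240 = 0.34758.
Under H₀, SE = √(0.387·0.613/1240) = √(0.000191315) = 0.01383.
z = (0.34758 − 0.387)/0.01383 = -0.03942/0.01383 = -2.850.
p-value = P(Z > -2.850) ≈ 0.9978.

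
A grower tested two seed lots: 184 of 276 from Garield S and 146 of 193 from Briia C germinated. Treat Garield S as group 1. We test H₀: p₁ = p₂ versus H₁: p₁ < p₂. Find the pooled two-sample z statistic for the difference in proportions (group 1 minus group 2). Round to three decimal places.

z = -2.096

p̂₁ = 184/276 = 0.66667, p̂₂ = 146/193 = 0.75648.
Pooled p̂ = (184+146)/(276+193) = 330/469 = 0.70362.
SE = √(p̂(1−p̂)(1/n₁+1/n₂)) = √(0.70362·0.29638·0.00880454) = √(0.00183607) = 0.04285.
z = (0.66667 − 0.75648)/0.04285 = -0.08981/0.04285 = -2.096.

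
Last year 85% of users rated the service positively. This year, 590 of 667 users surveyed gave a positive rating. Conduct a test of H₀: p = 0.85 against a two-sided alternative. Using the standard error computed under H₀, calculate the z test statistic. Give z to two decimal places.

p̂ = 590/667 = 0.88456.
Standard error under H₀: √(0.85×0.15/667) = 0.01383.
z = (0.88456 − 0.85)/0.01383 = 0.03456/0.01383 = 2.50.

z = 2.50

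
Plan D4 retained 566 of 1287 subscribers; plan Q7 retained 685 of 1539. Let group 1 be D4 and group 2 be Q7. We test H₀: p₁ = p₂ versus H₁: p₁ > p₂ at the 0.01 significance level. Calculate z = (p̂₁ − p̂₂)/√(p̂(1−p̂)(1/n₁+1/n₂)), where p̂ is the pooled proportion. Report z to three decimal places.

p̂₁ = 566/1287 ≈ 0.43978, p̂₂ = 685/1539 ≈ 0.44509.
Pooled p̂ = (566+685)/(1287+1539) = 1251/2826 = 0.44268.
SE = √(0.246714 × 0.00142677) = 0.01876.
z = (0.43978 − 0.44509)/0.01876 = -0.00531/0.01876 = -0.283.
p-value = P(Z > -0.283) ≈ 0.6115. With α = 0.01, fail to reject H₀.

z = -0.283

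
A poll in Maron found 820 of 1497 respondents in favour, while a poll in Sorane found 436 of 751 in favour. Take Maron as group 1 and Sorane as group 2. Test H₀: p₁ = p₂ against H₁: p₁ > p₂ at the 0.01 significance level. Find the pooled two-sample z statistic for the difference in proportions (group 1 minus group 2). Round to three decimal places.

p̂₁ = 820/1497 = 0.54776, p̂₂ = 436/751 = 0.58056.
Pooled p̂ = (820+436)/(1497+751) = 1256/2248 = 0.55872.
SE = √(0.246552 × 0.00199956) = 0.02220.
z = (0.54776 − 0.58056)/0.02220 = -0.03280/0.02220 = -1.477.
p-value = P(Z > -1.477) ≈ 0.9302; since p > α = 0.01, fail to reject H₀.

z = -1.477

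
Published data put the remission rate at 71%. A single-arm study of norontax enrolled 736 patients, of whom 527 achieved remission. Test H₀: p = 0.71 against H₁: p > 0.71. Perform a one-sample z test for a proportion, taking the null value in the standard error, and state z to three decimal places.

p̂ = 527/736 ≈ 0.716033.
Under H₀, SE = √(0.71·0.29/736) = √(0.000279755) = 0.016726.
z = (0.716033 − 0.71)/0.016726 = 0.006033/0.016726 = 0.361.

z = 0.361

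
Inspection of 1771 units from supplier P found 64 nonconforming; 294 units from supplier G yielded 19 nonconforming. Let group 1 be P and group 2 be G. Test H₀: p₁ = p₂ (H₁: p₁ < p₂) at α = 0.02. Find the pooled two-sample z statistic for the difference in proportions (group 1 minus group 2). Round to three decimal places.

p̂₁ = 64/1771 = 0.03614, p̂₂ = 19/294 = 0.06463.
Pooled p̂ = (64+19)/(1771+294) = 83/2065 = 0.04019.
SE = √(p̂(1−p̂)(1/n₁+1/n₂)) = √(0.04019·0.95981·0.00396601) = √(0.000153002) = 0.01237.
z = (0.03614 − 0.06463)/0.01237 = -0.02849/0.01237 = -2.303.
p-value = P(Z < -2.303) ≈ 0.0106. With α = 0.02, reject H₀.

z = -2.303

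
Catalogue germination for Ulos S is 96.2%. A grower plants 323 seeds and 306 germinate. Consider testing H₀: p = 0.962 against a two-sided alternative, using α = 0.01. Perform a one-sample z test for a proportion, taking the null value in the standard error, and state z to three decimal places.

z = -1.375

p̂ = 306/323 = 0.94737.
Standard error under H₀: √(0.962×0.038/323) = 0.01064.
z = (0.94737 − 0.962)/0.01064 = -0.01463/0.01064 = -1.375.
p-value = 2·P(Z > 1.375) ≈ 0.1690, so at α = 0.01 we fail to reject H₀.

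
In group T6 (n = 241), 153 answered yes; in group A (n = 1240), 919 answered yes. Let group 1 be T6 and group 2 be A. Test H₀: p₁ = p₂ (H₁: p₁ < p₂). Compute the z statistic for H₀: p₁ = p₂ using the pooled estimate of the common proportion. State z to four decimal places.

z = -3.3765

p̂₁ = 153/241 = 0.634855, p̂₂ = 919/1240 = 0.741129.
Pooled p̂ = (153+919)/(241+1240) = 1072/1481 = 0.723835.
SE = √(p̂(1−p̂)(1/n₁+1/n₂)) = √(0.723835·0.276165·0.00495583) = √(0.000990659) = 0.031475.
z = (0.634855 − 0.741129)/0.031475 = -0.106274/0.031475 = -3.3765.
p-value = P(Z < -3.376) ≈ 0.0004.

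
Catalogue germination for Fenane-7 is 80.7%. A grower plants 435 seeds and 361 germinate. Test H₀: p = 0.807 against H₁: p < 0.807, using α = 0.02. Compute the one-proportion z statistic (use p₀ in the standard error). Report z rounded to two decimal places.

p̂ = 361/435 ≈ 0.8299.
SE = √(p₀(1−p₀)/n) = √(0.15575/435) = 0.0189.
z = (0.8299 − 0.807)/0.0189 = 0.0229/0.0189 = 1.21.
p-value = P(Z < 1.209) ≈ 0.8868; since p > α = 0.02, fail to reject H₀.

z = 1.21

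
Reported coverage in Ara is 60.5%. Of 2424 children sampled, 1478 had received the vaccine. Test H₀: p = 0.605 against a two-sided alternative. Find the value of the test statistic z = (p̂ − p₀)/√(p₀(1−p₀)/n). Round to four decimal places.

p̂ = 1478/2424 = 0.609736.
SE = √(p₀(1−p₀)/n) = √(0.23897/2424) = 0.009929.
z = (0.609736 − 0.605)/0.009929 = 0.004736/0.009929 = 0.4770.
Two-sided p-value ≈ 2·Φ(−0.477) = 0.6334.

z = 0.4770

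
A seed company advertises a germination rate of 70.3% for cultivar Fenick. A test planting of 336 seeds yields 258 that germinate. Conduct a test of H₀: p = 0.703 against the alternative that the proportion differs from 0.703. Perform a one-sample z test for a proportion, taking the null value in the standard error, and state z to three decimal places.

z = 2.602

p̂ = 258/336 = 0.76786.
Standard error under H₀: √(0.703×0.297/336) = 0.02493.
z = (0.76786 − 0.703)/0.02493 = 0.06486/0.02493 = 2.602.
Two-sided p-value ≈ 2·Φ(−2.602) = 0.0093.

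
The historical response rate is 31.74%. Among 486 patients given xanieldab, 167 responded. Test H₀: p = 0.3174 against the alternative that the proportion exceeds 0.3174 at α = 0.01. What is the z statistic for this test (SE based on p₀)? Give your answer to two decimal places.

p̂ = 167/486 ≈ 0.3436.
Standard error under H₀: √(0.3174×0.6826/486) = 0.0211.
z = (0.3436 − 0.3174)/0.0211 = 0.0262/0.0211 = 1.24.
p-value = P(Z > 1.242) ≈ 0.1071; since p > α = 0.01, fail to reject H₀.

z = 1.24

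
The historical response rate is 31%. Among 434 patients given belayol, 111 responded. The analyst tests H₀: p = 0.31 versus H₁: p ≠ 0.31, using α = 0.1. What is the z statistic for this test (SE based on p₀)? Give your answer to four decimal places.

p̂ = 111/434 = 0.255760.
SE = √(p₀(1−p₀)/n) = √(0.2139/434) = 0.022200.
z = (0.255760 − 0.31)/0.022200 = -0.054240/0.022200 = -2.4432.
Two-sided p-value ≈ 2·Φ(−2.443) = 0.0146, so at α = 0.1 we reject H₀.

z = -2.4432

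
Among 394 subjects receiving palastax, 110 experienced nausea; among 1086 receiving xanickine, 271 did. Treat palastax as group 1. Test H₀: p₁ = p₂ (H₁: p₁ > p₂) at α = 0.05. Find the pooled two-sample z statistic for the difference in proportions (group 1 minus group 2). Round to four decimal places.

p̂₁ = 110/394 ≈ 0.279188, p̂₂ = 271/1086 ≈ 0.249540.
Pooled p̂ = (110+271)/(394+1086) = 381/1480 = 0.257432.
SE = √(p̂(1−p̂)(1/n₁+1/n₂)) = √(0.257432·0.742568·0.00345888) = √(0.000661203) = 0.025714.
z = (0.279188 − 0.249540)/0.025714 = 0.029648/0.025714 = 1.1530.
p-value = P(Z > 1.153) ≈ 0.1245, so at α = 0.05 we fail to reject H₀.

z = 1.1530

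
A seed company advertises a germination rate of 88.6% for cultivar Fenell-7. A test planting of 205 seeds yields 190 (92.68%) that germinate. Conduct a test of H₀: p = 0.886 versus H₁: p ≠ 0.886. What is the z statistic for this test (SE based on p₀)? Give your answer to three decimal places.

p̂ = 190/205 = 0.92683.
SE = √(p₀(1−p₀)/n) = √(0.101/205) = 0.02220.
z = (0.92683 − 0.886)/0.02220 = 0.04083/0.02220 = 1.839.
p-value = 2·P(Z > 1.839) ≈ 0.0659.

z = 1.839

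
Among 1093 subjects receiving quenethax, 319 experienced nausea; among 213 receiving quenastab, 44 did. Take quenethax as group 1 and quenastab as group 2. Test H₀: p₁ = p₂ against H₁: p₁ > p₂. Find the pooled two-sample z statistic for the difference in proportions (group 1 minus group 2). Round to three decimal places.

z = 2.542

p̂₁ = 319/1093 ≈ 0.29186, p̂₂ = 44/213 ≈ 0.20657.
Pooled p̂ = (319+44)/(1093+213) = 363/1306 = 0.27795.
SE = √(p̂(1−p̂)(1/n₁+1/n₂)) = √(0.27795·0.72205·0.00560975) = √(0.00112584) = 0.03355.
z = (0.29186 − 0.20657)/0.03355 = 0.08529/0.03355 = 2.542.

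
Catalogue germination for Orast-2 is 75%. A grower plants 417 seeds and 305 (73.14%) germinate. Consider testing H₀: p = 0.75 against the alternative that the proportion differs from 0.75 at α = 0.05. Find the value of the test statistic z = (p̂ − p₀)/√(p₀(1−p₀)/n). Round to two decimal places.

z = -0.88

p̂ = 305/417 = 0.7314.
SE = √(p₀(1−p₀)/n) = √(0.1875/417) = 0.0212.
z = (0.7314 − 0.75)/0.0212 = -0.0186/0.0212 = -0.88.
Two-sided p-value ≈ 2·Φ(−0.876) = 0.3808; since p > α = 0.05, fail to reject H₀.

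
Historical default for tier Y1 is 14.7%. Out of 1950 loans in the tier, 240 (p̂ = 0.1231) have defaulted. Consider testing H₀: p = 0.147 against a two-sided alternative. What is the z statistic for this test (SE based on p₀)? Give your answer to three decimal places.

z = -2.983

p̂ = 240/1950 ≈ 0.12308.
Under H₀, SE = √(0.147·0.853/1950) = √(6.43031e-05) = 0.00802.
z = (0.12308 − 0.147)/0.00802 = -0.02392/0.00802 = -2.983.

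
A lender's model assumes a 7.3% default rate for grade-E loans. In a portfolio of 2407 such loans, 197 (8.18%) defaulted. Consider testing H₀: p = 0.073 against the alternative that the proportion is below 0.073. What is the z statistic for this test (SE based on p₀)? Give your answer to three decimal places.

p̂ = 197/2407 = 0.08184.
SE = √(p₀(1−p₀)/n) = √(0.067671/2407) = 0.00530.
z = (0.08184 − 0.073)/0.00530 = 0.00884/0.00530 = 1.668.
p-value = P(Z < 1.668) ≈ 0.9523.

z = 1.668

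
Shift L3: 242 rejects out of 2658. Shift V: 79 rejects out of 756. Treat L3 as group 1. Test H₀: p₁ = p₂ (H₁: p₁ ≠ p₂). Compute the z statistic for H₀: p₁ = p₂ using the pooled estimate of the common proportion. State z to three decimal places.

z = -1.118

p̂₁ = 242/2658 = 0.09105, p̂₂ = 79/756 = 0.10450.
Pooled p̂ = (242+79)/(2658+756) = 321/3414 = 0.09402.
SE = √(0.085184 × 0.00169897) = 0.01203.
z = (0.09105 − 0.10450)/0.01203 = -0.01345/0.01203 = -1.118.
p-value = 2·P(Z > 1.118) ≈ 0.2635.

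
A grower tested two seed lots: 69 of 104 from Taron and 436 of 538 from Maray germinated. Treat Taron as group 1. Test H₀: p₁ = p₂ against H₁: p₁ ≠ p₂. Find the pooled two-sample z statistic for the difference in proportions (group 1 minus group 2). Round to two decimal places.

p̂₁ = 69/104 = 0.6635, p̂₂ = 436/538 = 0.8104.
Pooled p̂ = (69+436)/(104+538) = 505/642 = 0.7866.
SE = √(p̂(1−p̂)(1/n₁+1/n₂)) = √(0.7866·0.2134·0.0114741) = √(0.00192602) = 0.0439.
z = (0.6635 − 0.8104)/0.0439 = -0.1469/0.0439 = -3.35.
Two-sided p-value ≈ 2·Φ(−3.348) = 0.0008.

z = -3.35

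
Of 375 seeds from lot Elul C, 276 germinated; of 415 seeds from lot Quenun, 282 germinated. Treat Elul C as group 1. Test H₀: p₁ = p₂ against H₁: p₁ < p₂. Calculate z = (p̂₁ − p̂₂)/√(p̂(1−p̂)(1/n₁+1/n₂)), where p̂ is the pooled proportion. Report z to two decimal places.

z = 1.74

p̂₁ = 276/375 ≈ 0.7360, p̂₂ = 282/415 ≈ 0.6795.
Pooled p̂ = (276+282)/(375+415) = 558/790 = 0.7063.
SE = √(p̂(1−p̂)(1/n₁+1/n₂)) = √(0.7063·0.2937·0.00507631) = √(0.00105297) = 0.0324.
z = (0.7360 − 0.6795)/0.0324 = 0.0565/0.0324 = 1.74.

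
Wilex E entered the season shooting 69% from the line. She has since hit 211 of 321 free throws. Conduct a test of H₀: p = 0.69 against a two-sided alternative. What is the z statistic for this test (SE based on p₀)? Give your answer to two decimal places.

z = -1.27

p̂ = 211/321 ≈ 0.6573.
Under H₀, SE = √(0.69·0.31/321) = √(0.000666355) = 0.0258.
z = (0.6573 − 0.69)/0.0258 = -0.0327/0.0258 = -1.27.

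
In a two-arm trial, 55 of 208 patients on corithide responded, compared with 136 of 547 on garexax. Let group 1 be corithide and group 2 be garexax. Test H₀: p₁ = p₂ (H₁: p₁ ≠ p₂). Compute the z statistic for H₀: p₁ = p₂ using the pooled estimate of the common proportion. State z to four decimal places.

p̂₁ = 55/208 ≈ 0.264423, p̂₂ = 136/547 ≈ 0.248629.
Pooled p̂ = (55+136)/(208+547) = 191/755 = 0.252980.
SE = √(p̂(1−p̂)(1/n₁+1/n₂)) = √(0.252980·0.747020·0.00663585) = √(0.00125405) = 0.035413.
z = (0.264423 − 0.248629)/0.035413 = 0.015794/0.035413 = 0.4460.
p-value = 2·P(Z > 0.446) ≈ 0.6556.

z = 0.4460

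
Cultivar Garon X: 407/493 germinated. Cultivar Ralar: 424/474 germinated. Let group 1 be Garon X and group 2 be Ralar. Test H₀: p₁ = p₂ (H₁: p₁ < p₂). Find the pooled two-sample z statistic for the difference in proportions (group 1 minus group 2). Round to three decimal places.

p̂₁ = 407/493 ≈ 0.825558, p̂₂ = 424/474 ≈ 0.894515.
Pooled p̂ = (407+424)/(493+474) = 831/967 = 0.859359.
SE = √(p̂(1−p̂)(1/n₁+1/n₂)) = √(0.859359·0.140641·0.0041381) = √(0.000500136) = 0.022364.
z = (0.825558 − 0.894515)/0.022364 = -0.068957/0.022364 = -3.083.
p-value = P(Z < -3.083) ≈ 0.0010.

z = -3.083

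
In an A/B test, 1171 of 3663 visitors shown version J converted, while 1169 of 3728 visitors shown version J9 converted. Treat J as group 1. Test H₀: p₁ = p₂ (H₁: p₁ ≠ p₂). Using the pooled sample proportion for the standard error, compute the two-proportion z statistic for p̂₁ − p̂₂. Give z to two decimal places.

z = 0.56

p̂₁ = 1171/3663 ≈ 0.3197, p̂₂ = 1169/3728 ≈ 0.3136.
Pooled p̂ = (1171+1169)/(3663+3728) = 2340/7391 = 0.3166.
SE = √(0.216365 × 0.000541241) = 0.0108.
z = (0.3197 − 0.3136)/0.0108 = 0.0061/0.0108 = 0.56.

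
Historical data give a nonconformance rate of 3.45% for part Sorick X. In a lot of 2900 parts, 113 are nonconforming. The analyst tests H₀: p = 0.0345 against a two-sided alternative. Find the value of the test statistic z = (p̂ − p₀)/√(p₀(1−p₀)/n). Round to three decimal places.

p̂ = 113/2900 = 0.038966.
Under H₀, SE = √(0.0345·0.9655/2900) = √(1.14861e-05) = 0.003389.
z = (0.038966 − 0.0345)/0.003389 = 0.004466/0.003389 = 1.318.

z = 1.318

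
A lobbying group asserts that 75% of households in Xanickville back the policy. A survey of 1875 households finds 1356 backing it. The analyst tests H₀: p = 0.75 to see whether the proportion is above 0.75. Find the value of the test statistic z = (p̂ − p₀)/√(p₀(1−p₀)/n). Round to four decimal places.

z = -2.6800

p̂ = 1356/1875 = 0.723200.
Standard error under H₀: √(0.75×0.25/1875) = 0.010000.
z = (0.723200 − 0.75)/0.010000 = -0.026800/0.010000 = -2.6800.
p-value = P(Z > -2.680) ≈ 0.9963.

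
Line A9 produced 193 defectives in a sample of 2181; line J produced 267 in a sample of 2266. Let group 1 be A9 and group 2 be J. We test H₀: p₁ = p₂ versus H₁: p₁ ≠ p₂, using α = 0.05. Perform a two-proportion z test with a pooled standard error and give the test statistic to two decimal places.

p̂₁ = 193/2181 ≈ 0.08849, p̂₂ = 267/2266 ≈ 0.11783.
Pooled p̂ = (193+267)/(2181+2266) = 460/4447 = 0.10344.
SE = √(p̂(1−p̂)(1/n₁+1/n₂)) = √(0.10344·0.89656·0.000899812) = √(8.3449e-05) = 0.00914.
z = (0.08849 − 0.11783)/0.00914 = -0.02934/0.00914 = -3.21.
p-value = 2·P(Z > 3.212) ≈ 0.0013; since p < α = 0.05, reject H₀.

z = -3.21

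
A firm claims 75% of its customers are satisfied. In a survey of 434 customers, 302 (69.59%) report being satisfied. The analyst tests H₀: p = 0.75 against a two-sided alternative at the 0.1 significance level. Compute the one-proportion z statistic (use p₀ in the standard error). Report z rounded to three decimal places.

p̂ = 302/434 ≈ 0.69585.
Standard error under H₀: √(0.75×0.25/434) = 0.02079.
z = (0.69585 − 0.75)/0.02079 = -0.05415/0.02079 = -2.605.
p-value = 2·P(Z > 2.605) ≈ 0.0092. With α = 0.1, reject H₀.

z = -2.605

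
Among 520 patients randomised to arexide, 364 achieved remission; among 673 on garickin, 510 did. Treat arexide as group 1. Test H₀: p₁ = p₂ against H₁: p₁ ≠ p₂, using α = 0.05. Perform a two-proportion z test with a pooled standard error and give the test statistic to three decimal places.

z = -2.237

p̂₁ = 364/520 ≈ 0.70000, p̂₂ = 510/673 ≈ 0.75780.
Pooled p̂ = (364+510)/(520+673) = 874/1193 = 0.73261.
SE = √(p̂(1−p̂)(1/n₁+1/n₂)) = √(0.73261·0.26739·0.00340896) = √(0.000667795) = 0.02584.
z = (0.70000 − 0.75780)/0.02584 = -0.05780/0.02584 = -2.237.
Two-sided p-value ≈ 2·Φ(−2.237) = 0.0253. With α = 0.05, reject H₀.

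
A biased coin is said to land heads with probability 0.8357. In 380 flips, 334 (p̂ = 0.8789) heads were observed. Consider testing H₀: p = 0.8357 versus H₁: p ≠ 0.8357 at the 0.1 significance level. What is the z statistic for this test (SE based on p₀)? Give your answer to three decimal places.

p̂ = 334/380 ≈ 0.87895.
SE = √(p₀(1−p₀)/n) = √(0.13731/380) = 0.01901.
z = (0.87895 − 0.8357)/0.01901 = 0.04325/0.01901 = 2.275.
p-value = 2·P(Z > 2.275) ≈ 0.0229. With α = 0.1, reject H₀.

z = 2.275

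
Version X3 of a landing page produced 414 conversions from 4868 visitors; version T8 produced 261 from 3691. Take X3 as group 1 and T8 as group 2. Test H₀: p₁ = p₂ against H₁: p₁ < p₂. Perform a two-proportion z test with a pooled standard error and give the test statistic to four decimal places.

p̂₁ = 414/4868 = 0.0850452, p̂₂ = 261/3691 = 0.0707125.
Pooled p̂ = (414+261)/(4868+3691) = 675/8559 = 0.0788644.
SE = √(0.0726448 × 0.000476352) = 0.0058826.
z = (0.0850452 − 0.0707125)/0.0058826 = 0.0143327/0.0058826 = 2.4365.
p-value = P(Z < 2.436) ≈ 0.9926.

z = 2.4365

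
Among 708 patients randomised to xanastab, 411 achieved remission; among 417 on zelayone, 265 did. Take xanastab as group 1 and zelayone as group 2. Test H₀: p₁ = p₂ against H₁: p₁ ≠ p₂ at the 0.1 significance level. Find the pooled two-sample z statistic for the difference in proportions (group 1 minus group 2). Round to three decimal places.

p̂₁ = 411/708 ≈ 0.58051, p̂₂ = 265/417 ≈ 0.63549.
Pooled p̂ = (411+265)/(708+417) = 676/1125 = 0.60089.
SE = √(p̂(1−p̂)(1/n₁+1/n₂)) = √(0.60089·0.39911·0.00381051) = √(0.000913842) = 0.03023.
z = (0.58051 − 0.63549)/0.03023 = -0.05498/0.03023 = -1.819.
Two-sided p-value ≈ 2·Φ(−1.819) = 0.0689, so at α = 0.1 we reject H₀.

z = -1.819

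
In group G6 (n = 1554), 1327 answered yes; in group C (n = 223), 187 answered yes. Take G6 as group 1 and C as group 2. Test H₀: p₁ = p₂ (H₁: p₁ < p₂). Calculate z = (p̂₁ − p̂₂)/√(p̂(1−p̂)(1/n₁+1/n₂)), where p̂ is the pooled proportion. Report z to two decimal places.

p̂₁ = 1327/1554 = 0.8539, p̂₂ = 187/223 = 0.8386.
Pooled p̂ = (1327+187)/(1554+223) = 1514/1777 = 0.8520.
SE = √(0.126098 × 0.00512781) = 0.0254.
z = (0.8539 − 0.8386)/0.0254 = 0.0153/0.0254 = 0.60.
p-value = P(Z < 0.604) ≈ 0.7271.

z = 0.60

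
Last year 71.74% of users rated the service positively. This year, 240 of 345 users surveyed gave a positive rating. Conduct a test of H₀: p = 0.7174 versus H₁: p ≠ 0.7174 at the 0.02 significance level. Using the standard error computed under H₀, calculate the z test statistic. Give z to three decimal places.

p̂ = 240/345 ≈ 0.69565.
Standard error under H₀: √(0.7174×0.2826/345) = 0.02424.
z = (0.69565 − 0.7174)/0.02424 = -0.02175/0.02424 = -0.897.
Two-sided p-value ≈ 2·Φ(−0.897) = 0.3696; since p > α = 0.02, fail to reject H₀.

z = -0.897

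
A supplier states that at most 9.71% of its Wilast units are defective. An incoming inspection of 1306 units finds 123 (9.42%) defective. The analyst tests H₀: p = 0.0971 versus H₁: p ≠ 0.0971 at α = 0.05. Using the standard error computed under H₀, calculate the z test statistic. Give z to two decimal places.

z = -0.36

p̂ = 123/1306 = 0.09418.
Under H₀, SE = √(0.0971·0.9029/1306) = √(6.71299e-05) = 0.00819.
z = (0.09418 − 0.0971)/0.00819 = -0.00292/0.00819 = -0.36.
p-value = 2·P(Z > 0.356) ≈ 0.7216. With α = 0.05, fail to reject H₀.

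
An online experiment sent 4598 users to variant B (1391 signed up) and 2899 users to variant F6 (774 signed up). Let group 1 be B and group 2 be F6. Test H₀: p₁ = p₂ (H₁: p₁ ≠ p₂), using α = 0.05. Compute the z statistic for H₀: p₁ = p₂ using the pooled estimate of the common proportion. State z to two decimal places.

p̂₁ = 1391/4598 ≈ 0.30252, p̂₂ = 774/2899 ≈ 0.26699.
Pooled p̂ = (1391+774)/(4598+2899) = 2165/7497 = 0.28878.
SE = √(p̂(1−p̂)(1/n₁+1/n₂)) = √(0.28878·0.71122·0.000562432) = √(0.000115516) = 0.01075.
z = (0.30252 − 0.26699)/0.01075 = 0.03553/0.01075 = 3.31.
p-value = 2·P(Z > 3.306) ≈ 0.0009, so at α = 0.05 we reject H₀.

z = 3.31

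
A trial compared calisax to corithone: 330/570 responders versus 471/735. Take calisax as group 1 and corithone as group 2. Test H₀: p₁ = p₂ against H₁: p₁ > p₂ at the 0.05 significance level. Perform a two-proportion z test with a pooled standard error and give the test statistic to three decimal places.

p̂₁ = 330/570 = 0.57895, p̂₂ = 471/735 = 0.64082.
Pooled p̂ = (330+471)/(570+735) = 801/1305 = 0.61379.
SE = √(p̂(1−p̂)(1/n₁+1/n₂)) = √(0.61379·0.38621·0.00311493) = √(0.000738398) = 0.02717.
z = (0.57895 − 0.64082)/0.02717 = -0.06187/0.02717 = -2.277.
p-value = P(Z > -2.277) ≈ 0.9886; since p > α = 0.05, fail to reject H₀.

z = -2.277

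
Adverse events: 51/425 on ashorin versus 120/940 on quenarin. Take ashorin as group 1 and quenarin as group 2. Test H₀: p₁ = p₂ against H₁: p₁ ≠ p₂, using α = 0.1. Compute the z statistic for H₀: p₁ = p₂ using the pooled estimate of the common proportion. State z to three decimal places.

z = -0.396

p̂₁ = 51/425 ≈ 0.12000, p̂₂ = 120/940 ≈ 0.12766.
Pooled p̂ = (51+120)/(425+940) = 171/1365 = 0.12527.
SE = √(p̂(1−p̂)(1/n₁+1/n₂)) = √(0.12527·0.87473·0.00341677) = √(0.000374413) = 0.01935.
z = (0.12000 − 0.12766)/0.01935 = -0.00766/0.01935 = -0.396.
Two-sided p-value ≈ 2·Φ(−0.396) = 0.6922; since p > α = 0.1, fail to reject H₀.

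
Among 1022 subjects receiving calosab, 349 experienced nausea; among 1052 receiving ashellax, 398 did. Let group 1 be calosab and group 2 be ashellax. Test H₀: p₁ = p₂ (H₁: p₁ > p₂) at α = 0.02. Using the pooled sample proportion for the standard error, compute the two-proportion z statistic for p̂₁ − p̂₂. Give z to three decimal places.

z = -1.747

p̂₁ = 349/1022 = 0.341487, p̂₂ = 398/1052 = 0.378327.
Pooled p̂ = (349+398)/(1022+1052) = 747/2074 = 0.360174.
SE = √(0.230449 × 0.00192904) = 0.021084.
z = (0.341487 − 0.378327)/0.021084 = -0.036840/0.021084 = -1.747.
p-value = P(Z > -1.747) ≈ 0.9597, so at α = 0.02 we fail to reject H₀.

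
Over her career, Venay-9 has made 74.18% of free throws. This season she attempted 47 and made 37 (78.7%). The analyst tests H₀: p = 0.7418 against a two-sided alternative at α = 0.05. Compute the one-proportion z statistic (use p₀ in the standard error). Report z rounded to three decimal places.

z = 0.712

p̂ = 37/47 = 0.78723.
SE = √(p₀(1−p₀)/n) = √(0.19153/47) = 0.06384.
z = (0.78723 − 0.7418)/0.06384 = 0.04543/0.06384 = 0.712.
Two-sided p-value ≈ 2·Φ(−0.712) = 0.4766, so at α = 0.05 we fail to reject H₀.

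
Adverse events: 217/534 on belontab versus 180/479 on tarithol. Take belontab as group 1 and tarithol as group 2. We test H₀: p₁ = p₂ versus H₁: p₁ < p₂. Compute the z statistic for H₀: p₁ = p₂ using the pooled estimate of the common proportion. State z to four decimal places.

p̂₁ = 217/534 = 0.406367, p̂₂ = 180/479 = 0.375783.
Pooled p̂ = (217+180)/(534+479) = 397/1013 = 0.391905.
SE = √(0.238316 × 0.00396034) = 0.030722.
z = (0.406367 − 0.375783)/0.030722 = 0.030584/0.030722 = 0.9955.

z = 0.9955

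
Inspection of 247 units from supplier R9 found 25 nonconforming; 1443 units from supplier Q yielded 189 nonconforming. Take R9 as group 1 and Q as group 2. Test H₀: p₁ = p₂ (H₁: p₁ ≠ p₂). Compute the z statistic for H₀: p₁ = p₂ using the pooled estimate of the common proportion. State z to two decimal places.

z = -1.30

p̂₁ = 25/247 ≈ 0.1012, p̂₂ = 189/1443 ≈ 0.1310.
Pooled p̂ = (25+189)/(247+1443) = 214/1690 = 0.1266.
SE = √(p̂(1−p̂)(1/n₁+1/n₂)) = √(0.1266·0.8734·0.00474158) = √(0.000524385) = 0.0229.
z = (0.1012 − 0.1310)/0.0229 = -0.0298/0.0229 = -1.30.
Two-sided p-value ≈ 2·Φ(−1.300) = 0.1937.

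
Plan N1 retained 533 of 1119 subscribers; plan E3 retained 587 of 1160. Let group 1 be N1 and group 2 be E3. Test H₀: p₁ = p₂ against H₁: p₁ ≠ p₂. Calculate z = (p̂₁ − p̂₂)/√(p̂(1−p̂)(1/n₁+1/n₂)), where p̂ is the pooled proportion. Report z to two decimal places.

p̂₁ = 533/1119 ≈ 0.4763, p̂₂ = 587/1160 ≈ 0.5060.
Pooled p̂ = (533+587)/(1119+1160) = 1120/2279 = 0.4914.
SE = √(p̂(1−p̂)(1/n₁+1/n₂)) = √(0.4914·0.5086·0.00175572) = √(0.000438802) = 0.0209.
z = (0.4763 − 0.5060)/0.0209 = -0.0297/0.0209 = -1.42.
p-value = 2·P(Z > 1.419) ≈ 0.1560.

z = -1.42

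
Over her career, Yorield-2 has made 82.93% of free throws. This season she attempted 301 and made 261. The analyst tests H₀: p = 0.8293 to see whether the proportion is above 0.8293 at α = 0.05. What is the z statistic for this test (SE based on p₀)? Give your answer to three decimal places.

z = 1.743

p̂ = 261/301 ≈ 0.86711.
Standard error under H₀: √(0.8293×0.1707/301) = 0.02169.
z = (0.86711 − 0.8293)/0.02169 = 0.03781/0.02169 = 1.743.
p-value = P(Z > 1.743) ≈ 0.0406; since p < α = 0.05, reject H₀.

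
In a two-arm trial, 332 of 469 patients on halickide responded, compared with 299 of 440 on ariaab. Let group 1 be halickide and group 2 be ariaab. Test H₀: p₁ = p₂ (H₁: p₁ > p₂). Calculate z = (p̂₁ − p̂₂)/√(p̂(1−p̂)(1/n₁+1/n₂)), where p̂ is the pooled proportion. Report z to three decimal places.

p̂₁ = 332/469 = 0.70789, p̂₂ = 299/440 = 0.67955.
Pooled p̂ = (332+299)/(469+440) = 631/909 = 0.69417.
SE = √(p̂(1−p̂)(1/n₁+1/n₂)) = √(0.69417·0.30583·0.00440492) = √(0.000935157) = 0.03058.
z = (0.70789 − 0.67955)/0.03058 = 0.02834/0.03058 = 0.927.

z = 0.927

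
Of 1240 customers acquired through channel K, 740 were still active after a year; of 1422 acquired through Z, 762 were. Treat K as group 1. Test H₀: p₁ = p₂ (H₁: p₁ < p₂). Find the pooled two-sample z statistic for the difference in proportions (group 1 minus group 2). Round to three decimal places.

p̂₁ = 740/1240 ≈ 0.59677, p̂₂ = 762/1422 ≈ 0.53586.
Pooled p̂ = (740+762)/(1240+1422) = 1502/2662 = 0.56424.
SE = √(p̂(1−p̂)(1/n₁+1/n₂)) = √(0.56424·0.43576·0.00150969) = √(0.000371192) = 0.01927.
z = (0.59677 − 0.53586)/0.01927 = 0.06091/0.01927 = 3.161.
p-value = P(Z < 3.161) ≈ 0.9992.

z = 3.161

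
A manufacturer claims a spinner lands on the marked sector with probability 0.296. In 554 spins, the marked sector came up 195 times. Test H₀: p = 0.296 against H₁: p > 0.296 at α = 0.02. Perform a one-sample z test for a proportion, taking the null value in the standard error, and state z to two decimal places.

z = 2.89

p̂ = 195/554 = 0.3520.
Under H₀, SE = √(0.296·0.704/554) = √(0.000376144) = 0.0194.
z = (0.3520 − 0.296)/0.0194 = 0.0560/0.0194 = 2.89.
p-value = P(Z > 2.887) ≈ 0.0019, so at α = 0.02 we reject H₀.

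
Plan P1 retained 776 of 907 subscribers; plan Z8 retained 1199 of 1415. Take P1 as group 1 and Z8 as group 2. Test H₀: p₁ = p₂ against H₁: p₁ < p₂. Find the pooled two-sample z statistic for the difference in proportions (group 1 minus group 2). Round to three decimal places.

z = 0.542

p̂₁ = 776/907 = 0.85557, p̂₂ = 1199/1415 = 0.84735.
Pooled p̂ = (776+1199)/(907+1415) = 1975/2322 = 0.85056.
SE = √(0.127108 × 0.00180925) = 0.01516.
z = (0.85557 − 0.84735)/0.01516 = 0.00822/0.01516 = 0.542.
p-value = P(Z < 0.542) ≈ 0.7061.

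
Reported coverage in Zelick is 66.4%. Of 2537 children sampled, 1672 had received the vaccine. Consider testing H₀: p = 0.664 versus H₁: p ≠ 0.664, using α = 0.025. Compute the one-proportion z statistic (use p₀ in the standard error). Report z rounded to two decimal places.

z = -0.53

p̂ = 1672/2537 = 0.6590.
Standard error under H₀: √(0.664×0.336/2537) = 0.0094.
z = (0.6590 − 0.664)/0.0094 = -0.0050/0.0094 = -0.53.
Two-sided p-value ≈ 2·Φ(−0.528) = 0.5973; since p > α = 0.025, fail to reject H₀.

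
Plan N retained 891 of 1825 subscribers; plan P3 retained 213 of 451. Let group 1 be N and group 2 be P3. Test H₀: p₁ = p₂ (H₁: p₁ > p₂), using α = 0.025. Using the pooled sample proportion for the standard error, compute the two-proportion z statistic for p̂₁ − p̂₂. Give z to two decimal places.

p̂₁ = 891/1825 = 0.48822, p̂₂ = 213/451 = 0.47228.
Pooled p̂ = (891+213)/(1825+451) = 1104/2276 = 0.48506.
SE = √(0.249777 × 0.00276524) = 0.02628.
z = (0.48822 − 0.47228)/0.02628 = 0.01594/0.02628 = 0.61.
p-value = P(Z > 0.606) ≈ 0.2721; since p > α = 0.025, fail to reject H₀.

z = 0.61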